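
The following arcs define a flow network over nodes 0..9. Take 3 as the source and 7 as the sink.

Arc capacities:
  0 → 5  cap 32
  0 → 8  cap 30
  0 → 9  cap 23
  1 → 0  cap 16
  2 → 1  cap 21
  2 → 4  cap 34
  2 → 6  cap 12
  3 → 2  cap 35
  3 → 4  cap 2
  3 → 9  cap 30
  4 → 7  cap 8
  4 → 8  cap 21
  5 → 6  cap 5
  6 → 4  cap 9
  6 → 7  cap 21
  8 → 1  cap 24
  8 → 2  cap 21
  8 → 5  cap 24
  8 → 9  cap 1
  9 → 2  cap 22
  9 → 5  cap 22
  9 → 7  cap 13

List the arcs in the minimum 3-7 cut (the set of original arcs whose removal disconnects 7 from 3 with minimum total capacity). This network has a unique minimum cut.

augment #1: 3→4→7 push 2
augment #2: 3→9→7 push 13
augment #3: 3→2→4→7 push 6
augment #4: 3→2→6→7 push 12
augment #5: 3→9→5→6→7 push 5
max flow = 38; residual-reachable set from 3 gives S-side
cut edges (S→T): {(2,6), (4,7), (5,6), (9,7)} total cap 38

Min-cut arcs: {(2,6), (4,7), (5,6), (9,7)} (total capacity 38)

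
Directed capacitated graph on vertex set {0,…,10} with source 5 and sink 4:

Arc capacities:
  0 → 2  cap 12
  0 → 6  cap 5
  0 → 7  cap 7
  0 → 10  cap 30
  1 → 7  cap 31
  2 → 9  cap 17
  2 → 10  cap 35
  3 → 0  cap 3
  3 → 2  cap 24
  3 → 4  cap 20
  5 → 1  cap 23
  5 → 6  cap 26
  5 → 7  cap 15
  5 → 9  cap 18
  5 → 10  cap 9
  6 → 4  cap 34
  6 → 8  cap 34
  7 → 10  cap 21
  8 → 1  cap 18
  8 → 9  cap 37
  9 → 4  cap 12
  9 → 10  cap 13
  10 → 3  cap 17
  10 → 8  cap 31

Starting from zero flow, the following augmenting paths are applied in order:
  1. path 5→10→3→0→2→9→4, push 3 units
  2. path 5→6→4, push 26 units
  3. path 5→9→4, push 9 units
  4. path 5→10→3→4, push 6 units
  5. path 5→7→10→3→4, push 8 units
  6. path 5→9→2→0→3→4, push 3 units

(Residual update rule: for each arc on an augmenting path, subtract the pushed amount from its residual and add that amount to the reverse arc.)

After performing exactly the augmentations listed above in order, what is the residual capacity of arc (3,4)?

after path 1 (5→10→3→0→2→9→4, push 3): res(3,4)=20
after path 2 (5→6→4, push 26): res(3,4)=20
after path 3 (5→9→4, push 9): res(3,4)=20
after path 4 (5→10→3→4, push 6): res(3,4)=14
after path 5 (5→7→10→3→4, push 8): res(3,4)=6
after path 6 (5→9→2→0→3→4, push 3): res(3,4)=3

Residual capacity of (3,4): 3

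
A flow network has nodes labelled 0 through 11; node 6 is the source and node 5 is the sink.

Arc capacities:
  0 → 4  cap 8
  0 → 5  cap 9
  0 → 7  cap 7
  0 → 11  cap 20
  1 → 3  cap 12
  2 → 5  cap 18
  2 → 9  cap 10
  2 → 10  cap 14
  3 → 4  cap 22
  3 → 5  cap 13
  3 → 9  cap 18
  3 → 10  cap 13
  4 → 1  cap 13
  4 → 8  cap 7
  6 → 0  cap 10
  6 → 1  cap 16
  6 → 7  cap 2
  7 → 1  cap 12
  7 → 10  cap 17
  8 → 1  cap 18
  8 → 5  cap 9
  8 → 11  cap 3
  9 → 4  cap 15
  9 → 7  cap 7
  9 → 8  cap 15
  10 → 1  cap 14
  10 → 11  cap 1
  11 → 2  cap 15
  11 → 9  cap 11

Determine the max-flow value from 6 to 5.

Maximum flow value: 23

augment #1: 6→0→5 bottleneck 9, total now 9
augment #2: 6→1→3→5 bottleneck 12, total now 21
augment #3: 6→0→4→8→5 bottleneck 1, total now 22
augment #4: 6→7→10→11→2→5 bottleneck 1, total now 23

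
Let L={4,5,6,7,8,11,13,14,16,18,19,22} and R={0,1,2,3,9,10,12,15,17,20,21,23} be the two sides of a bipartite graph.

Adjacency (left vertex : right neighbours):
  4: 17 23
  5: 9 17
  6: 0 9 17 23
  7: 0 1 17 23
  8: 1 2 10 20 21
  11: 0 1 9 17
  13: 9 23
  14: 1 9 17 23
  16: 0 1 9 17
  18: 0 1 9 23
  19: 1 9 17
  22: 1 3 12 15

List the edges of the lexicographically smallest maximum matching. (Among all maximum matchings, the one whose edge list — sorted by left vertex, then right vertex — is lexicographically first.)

Lex-smallest maximum matching: {(4,17), (5,9), (6,0), (7,1), (8,2), (13,23), (22,3)}

|M| = 7 (so the lex-smallest maximum matching has 7 edges)
process left vertices in ascending order; for each, take the smallest-labelled available neighbour that still permits 7 edges overall, or leave it unmatched if none does
lex-smallest matching: {4-17, 5-9, 6-0, 7-1, 8-2, 13-23, 22-3}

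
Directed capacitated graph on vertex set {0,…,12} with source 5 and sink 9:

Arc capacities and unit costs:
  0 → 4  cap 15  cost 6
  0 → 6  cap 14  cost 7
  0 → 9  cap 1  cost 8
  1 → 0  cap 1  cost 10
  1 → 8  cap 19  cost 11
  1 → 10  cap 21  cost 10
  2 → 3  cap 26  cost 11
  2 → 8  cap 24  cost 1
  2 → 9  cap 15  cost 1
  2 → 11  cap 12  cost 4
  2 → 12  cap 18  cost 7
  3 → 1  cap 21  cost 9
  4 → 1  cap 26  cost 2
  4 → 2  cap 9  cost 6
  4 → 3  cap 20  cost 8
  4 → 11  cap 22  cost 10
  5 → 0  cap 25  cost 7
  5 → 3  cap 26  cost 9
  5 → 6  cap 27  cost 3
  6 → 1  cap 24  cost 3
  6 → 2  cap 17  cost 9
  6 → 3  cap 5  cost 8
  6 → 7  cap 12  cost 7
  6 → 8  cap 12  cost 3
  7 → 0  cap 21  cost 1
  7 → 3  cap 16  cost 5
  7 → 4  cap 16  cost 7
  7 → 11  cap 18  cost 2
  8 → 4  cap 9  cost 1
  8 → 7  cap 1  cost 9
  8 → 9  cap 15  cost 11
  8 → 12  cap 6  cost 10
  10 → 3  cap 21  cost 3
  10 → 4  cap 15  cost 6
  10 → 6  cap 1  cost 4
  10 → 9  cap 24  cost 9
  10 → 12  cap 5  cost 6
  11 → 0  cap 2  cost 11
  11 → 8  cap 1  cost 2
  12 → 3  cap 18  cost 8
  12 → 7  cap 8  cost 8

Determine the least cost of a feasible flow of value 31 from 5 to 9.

Minimum cost for 31 units: 507

shortest-cost path #1: 5→6→2→9 push 15 @ unit cost 13 (adds 195)
shortest-cost path #2: 5→0→9 push 1 @ unit cost 15 (adds 15)
shortest-cost path #3: 5→6→8→9 push 12 @ unit cost 17 (adds 204)
shortest-cost path #4: 5→0→4→2→8→9 push 3 @ unit cost 31 (adds 93)
total cost = 507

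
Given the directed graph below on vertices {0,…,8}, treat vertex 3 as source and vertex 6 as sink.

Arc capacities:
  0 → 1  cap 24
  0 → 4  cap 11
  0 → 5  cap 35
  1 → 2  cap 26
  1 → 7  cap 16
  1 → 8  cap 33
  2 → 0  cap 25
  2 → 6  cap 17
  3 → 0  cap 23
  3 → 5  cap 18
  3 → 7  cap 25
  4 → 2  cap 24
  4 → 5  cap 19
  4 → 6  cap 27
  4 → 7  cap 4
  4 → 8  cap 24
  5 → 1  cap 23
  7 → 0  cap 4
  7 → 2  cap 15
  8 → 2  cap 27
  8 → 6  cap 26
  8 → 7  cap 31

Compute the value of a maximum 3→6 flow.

Maximum flow value: 54

augment #1: 3→0→4→6 bottleneck 11, total now 11
augment #2: 3→7→2→6 bottleneck 15, total now 26
augment #3: 3→0→1→2→6 bottleneck 2, total now 28
augment #4: 3→0→1→8→6 bottleneck 10, total now 38
augment #5: 3→5→1→8→6 bottleneck 16, total now 54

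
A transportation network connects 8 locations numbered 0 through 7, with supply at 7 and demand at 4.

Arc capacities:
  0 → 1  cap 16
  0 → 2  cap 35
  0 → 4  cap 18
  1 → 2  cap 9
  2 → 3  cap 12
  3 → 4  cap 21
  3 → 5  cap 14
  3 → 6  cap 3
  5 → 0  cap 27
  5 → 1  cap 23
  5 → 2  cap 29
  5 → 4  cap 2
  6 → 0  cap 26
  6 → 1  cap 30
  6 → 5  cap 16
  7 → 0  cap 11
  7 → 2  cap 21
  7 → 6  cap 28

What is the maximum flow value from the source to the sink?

Maximum flow value: 32

augment #1: 7→0→4 bottleneck 11, total now 11
augment #2: 7→2→3→4 bottleneck 12, total now 23
augment #3: 7→6→0→4 bottleneck 7, total now 30
augment #4: 7→6→5→4 bottleneck 2, total now 32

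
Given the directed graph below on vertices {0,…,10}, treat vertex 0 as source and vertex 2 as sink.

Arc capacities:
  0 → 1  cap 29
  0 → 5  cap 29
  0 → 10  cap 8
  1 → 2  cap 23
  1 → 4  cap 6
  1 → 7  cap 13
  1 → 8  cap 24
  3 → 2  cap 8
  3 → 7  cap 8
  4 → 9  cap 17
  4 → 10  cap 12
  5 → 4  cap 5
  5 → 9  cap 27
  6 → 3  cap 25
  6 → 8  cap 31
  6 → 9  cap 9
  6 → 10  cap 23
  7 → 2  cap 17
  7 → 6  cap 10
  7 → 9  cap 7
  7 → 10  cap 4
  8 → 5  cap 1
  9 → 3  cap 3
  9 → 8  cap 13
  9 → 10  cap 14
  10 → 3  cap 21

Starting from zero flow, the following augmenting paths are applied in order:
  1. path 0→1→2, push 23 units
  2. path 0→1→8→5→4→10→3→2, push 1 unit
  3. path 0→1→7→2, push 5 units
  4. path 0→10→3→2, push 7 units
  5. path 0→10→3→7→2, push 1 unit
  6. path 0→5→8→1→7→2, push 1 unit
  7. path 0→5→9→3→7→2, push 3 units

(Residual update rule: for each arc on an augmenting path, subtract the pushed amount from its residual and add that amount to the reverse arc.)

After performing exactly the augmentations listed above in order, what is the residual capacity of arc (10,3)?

Residual capacity of (10,3): 12

after path 1 (0→1→2, push 23): res(10,3)=21
after path 2 (0→1→8→5→4→10→3→2, push 1): res(10,3)=20
after path 3 (0→1→7→2, push 5): res(10,3)=20
after path 4 (0→10→3→2, push 7): res(10,3)=13
after path 5 (0→10→3→7→2, push 1): res(10,3)=12
after path 6 (0→5→8→1→7→2, push 1): res(10,3)=12
after path 7 (0→5→9→3→7→2, push 3): res(10,3)=12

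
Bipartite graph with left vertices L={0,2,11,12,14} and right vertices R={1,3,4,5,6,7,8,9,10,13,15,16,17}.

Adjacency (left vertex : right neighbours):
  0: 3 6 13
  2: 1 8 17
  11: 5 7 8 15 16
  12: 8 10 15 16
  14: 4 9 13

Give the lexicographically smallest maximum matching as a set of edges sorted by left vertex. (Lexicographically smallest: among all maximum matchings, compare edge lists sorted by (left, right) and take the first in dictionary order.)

|M| = 5 (so the lex-smallest maximum matching has 5 edges)
process left vertices in ascending order; for each, take the smallest-labelled available neighbour that still permits 5 edges overall, or leave it unmatched if none does
lex-smallest matching: {0-3, 2-1, 11-5, 12-8, 14-4}

Lex-smallest maximum matching: {(0,3), (2,1), (11,5), (12,8), (14,4)}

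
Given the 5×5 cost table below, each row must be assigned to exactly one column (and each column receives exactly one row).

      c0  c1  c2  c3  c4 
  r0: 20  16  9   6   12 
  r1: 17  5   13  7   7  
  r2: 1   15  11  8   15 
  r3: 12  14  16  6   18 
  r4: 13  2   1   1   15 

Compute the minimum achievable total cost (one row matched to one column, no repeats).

Minimum assignment cost: 25

one of 2 optimal assignments: row0→col2 (cost 9), row1→col4 (cost 7), row2→col0 (cost 1), row3→col3 (cost 6), row4→col1 (cost 2)
total = 9 + 7 + 1 + 6 + 2 = 25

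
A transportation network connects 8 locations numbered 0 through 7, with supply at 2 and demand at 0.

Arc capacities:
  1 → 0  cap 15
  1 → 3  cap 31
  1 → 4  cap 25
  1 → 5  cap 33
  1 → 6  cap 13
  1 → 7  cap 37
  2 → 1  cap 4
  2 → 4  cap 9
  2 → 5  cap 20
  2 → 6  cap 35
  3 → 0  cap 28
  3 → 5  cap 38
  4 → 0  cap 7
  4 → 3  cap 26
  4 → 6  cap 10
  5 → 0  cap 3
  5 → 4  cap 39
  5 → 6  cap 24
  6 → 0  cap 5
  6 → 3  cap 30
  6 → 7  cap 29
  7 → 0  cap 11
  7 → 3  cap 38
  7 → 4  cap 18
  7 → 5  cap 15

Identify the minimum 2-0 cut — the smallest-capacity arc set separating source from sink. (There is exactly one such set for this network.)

Min-cut arcs: {(2,1), (3,0), (4,0), (5,0), (6,0), (7,0)} (total capacity 58)

augment #1: 2→1→0 push 4
augment #2: 2→4→0 push 7
augment #3: 2→5→0 push 3
augment #4: 2→6→0 push 5
augment #5: 2→4→3→0 push 2
augment #6: 2→6→3→0 push 26
augment #7: 2→6→7→0 push 4
augment #8: 2→5→6→7→0 push 7
max flow = 58; residual-reachable set from 2 gives S-side
cut edges (S→T): {(2,1), (3,0), (4,0), (5,0), (6,0), (7,0)} total cap 58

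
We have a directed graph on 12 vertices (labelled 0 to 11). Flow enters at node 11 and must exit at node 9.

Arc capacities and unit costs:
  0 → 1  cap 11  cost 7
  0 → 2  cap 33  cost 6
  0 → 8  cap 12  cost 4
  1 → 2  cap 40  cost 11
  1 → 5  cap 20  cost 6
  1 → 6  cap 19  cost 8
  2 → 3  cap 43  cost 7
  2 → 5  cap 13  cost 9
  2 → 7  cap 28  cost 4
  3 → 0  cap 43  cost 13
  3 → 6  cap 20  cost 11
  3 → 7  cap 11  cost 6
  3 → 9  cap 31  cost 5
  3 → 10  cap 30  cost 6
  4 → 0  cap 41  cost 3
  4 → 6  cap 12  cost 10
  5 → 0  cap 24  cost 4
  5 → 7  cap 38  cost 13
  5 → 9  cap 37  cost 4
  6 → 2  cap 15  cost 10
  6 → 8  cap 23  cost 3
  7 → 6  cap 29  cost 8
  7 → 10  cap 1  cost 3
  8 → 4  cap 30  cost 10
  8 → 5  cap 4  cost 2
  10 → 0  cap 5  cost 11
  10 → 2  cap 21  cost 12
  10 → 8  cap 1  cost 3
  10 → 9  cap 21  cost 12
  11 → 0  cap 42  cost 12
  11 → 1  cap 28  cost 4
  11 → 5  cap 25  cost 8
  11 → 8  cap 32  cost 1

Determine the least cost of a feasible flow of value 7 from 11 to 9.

Minimum cost for 7 units: 64

shortest-cost path #1: 11→8→5→9 push 4 @ unit cost 7 (adds 28)
shortest-cost path #2: 11→5→9 push 3 @ unit cost 12 (adds 36)
total cost = 64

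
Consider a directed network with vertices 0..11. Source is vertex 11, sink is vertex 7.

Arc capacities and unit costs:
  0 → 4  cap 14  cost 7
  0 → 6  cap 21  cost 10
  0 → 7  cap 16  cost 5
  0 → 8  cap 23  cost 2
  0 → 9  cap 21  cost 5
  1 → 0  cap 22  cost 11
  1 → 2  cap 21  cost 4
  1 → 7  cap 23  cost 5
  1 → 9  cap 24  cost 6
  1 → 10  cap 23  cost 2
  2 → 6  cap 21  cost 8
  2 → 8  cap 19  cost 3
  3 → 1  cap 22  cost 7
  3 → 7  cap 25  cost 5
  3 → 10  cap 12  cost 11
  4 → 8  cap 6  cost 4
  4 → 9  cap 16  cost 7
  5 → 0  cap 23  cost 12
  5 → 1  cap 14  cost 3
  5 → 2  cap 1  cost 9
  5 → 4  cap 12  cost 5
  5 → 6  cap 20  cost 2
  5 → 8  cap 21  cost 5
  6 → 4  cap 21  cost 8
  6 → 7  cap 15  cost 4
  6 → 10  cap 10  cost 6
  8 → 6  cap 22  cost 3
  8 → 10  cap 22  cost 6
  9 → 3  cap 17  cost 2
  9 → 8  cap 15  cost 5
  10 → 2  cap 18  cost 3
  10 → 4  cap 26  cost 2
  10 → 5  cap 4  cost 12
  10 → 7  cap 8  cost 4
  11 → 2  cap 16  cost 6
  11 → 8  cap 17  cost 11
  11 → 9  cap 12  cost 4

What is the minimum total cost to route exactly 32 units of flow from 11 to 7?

shortest-cost path #1: 11→9→3→7 push 12 @ unit cost 11 (adds 132)
shortest-cost path #2: 11→2→8→6→7 push 15 @ unit cost 16 (adds 240)
shortest-cost path #3: 11→2→8→10→7 push 1 @ unit cost 19 (adds 19)
shortest-cost path #4: 11→8→10→7 push 4 @ unit cost 21 (adds 84)
total cost = 475

Minimum cost for 32 units: 475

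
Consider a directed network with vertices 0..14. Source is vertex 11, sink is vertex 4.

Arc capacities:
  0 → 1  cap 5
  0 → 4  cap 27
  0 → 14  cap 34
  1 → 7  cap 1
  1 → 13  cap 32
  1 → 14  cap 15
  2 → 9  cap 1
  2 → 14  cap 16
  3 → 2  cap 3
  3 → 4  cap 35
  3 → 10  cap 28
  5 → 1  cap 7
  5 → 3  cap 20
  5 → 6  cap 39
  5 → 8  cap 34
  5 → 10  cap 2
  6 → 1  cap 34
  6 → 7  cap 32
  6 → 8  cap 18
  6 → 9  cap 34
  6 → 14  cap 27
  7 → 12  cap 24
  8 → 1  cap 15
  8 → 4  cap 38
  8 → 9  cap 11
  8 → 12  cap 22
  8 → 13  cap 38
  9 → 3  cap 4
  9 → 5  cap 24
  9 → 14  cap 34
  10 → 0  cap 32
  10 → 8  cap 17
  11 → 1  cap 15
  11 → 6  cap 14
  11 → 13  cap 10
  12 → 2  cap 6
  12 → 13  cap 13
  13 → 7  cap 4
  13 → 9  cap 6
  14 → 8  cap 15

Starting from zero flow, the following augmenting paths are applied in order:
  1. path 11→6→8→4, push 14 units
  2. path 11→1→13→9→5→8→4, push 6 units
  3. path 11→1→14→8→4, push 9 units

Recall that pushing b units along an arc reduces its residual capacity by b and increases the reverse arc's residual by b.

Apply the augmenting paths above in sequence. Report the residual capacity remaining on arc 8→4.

Residual capacity of (8,4): 9

after path 1 (11→6→8→4, push 14): res(8,4)=24
after path 2 (11→1→13→9→5→8→4, push 6): res(8,4)=18
after path 3 (11→1→14→8→4, push 9): res(8,4)=9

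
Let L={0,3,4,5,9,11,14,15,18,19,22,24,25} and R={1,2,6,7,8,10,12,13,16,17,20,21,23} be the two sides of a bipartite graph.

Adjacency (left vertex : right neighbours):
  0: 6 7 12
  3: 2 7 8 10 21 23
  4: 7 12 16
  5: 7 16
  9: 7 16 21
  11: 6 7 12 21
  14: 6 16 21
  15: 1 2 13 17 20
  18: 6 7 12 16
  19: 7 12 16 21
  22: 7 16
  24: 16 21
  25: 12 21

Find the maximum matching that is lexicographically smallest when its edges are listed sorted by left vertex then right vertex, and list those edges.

|M| = 7 (so the lex-smallest maximum matching has 7 edges)
process left vertices in ascending order; for each, take the smallest-labelled available neighbour that still permits 7 edges overall, or leave it unmatched if none does
lex-smallest matching: {0-6, 3-2, 4-7, 5-16, 9-21, 11-12, 15-1}

Lex-smallest maximum matching: {(0,6), (3,2), (4,7), (5,16), (9,21), (11,12), (15,1)}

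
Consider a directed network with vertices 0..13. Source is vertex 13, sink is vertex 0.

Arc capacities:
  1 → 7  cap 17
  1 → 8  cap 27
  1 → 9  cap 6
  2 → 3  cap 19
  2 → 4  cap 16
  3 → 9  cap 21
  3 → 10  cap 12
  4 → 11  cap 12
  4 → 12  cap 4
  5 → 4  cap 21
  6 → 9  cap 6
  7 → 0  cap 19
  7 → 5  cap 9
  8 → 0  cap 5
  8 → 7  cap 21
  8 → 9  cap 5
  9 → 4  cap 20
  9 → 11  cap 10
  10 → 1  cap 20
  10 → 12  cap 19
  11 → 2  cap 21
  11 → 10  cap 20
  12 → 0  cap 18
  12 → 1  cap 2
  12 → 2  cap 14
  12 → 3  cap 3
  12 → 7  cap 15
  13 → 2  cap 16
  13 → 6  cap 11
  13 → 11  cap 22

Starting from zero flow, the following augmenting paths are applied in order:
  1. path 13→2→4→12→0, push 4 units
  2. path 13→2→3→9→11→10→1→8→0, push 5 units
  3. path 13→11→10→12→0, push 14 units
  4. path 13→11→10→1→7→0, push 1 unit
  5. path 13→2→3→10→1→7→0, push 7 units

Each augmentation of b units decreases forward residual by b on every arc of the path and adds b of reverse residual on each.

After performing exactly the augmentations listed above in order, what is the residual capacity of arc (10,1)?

Residual capacity of (10,1): 7

after path 1 (13→2→4→12→0, push 4): res(10,1)=20
after path 2 (13→2→3→9→11→10→1→8→0, push 5): res(10,1)=15
after path 3 (13→11→10→12→0, push 14): res(10,1)=15
after path 4 (13→11→10→1→7→0, push 1): res(10,1)=14
after path 5 (13→2→3→10→1→7→0, push 7): res(10,1)=7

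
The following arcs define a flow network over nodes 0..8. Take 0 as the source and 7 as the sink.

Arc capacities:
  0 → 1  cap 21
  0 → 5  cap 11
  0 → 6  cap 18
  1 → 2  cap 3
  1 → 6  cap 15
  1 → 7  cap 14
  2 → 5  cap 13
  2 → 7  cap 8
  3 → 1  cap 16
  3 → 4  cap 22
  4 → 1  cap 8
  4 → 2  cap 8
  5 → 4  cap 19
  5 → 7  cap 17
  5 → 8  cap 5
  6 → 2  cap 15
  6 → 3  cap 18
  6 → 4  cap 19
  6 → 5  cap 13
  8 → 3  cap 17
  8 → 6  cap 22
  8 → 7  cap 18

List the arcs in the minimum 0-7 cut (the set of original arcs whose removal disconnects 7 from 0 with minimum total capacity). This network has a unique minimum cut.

Min-cut arcs: {(1,7), (2,7), (5,7), (5,8)} (total capacity 44)

augment #1: 0→1→7 push 14
augment #2: 0→5→7 push 11
augment #3: 0→1→2→7 push 3
augment #4: 0→6→2→7 push 5
augment #5: 0→6→5→7 push 6
augment #6: 0→6→5→8→7 push 5
max flow = 44; residual-reachable set from 0 gives S-side
cut edges (S→T): {(1,7), (2,7), (5,7), (5,8)} total cap 44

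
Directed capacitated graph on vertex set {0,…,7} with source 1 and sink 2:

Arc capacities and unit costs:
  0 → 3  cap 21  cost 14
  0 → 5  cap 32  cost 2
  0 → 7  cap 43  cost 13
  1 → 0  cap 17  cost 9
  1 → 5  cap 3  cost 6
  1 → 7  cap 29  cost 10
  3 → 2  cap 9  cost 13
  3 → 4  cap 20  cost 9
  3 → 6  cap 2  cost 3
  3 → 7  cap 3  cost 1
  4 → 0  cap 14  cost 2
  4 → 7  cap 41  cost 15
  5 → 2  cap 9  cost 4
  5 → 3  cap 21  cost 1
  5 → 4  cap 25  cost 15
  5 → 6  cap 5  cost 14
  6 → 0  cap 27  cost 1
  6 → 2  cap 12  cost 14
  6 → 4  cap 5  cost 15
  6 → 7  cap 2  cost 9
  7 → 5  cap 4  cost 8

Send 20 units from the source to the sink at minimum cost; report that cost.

shortest-cost path #1: 1→5→2 push 3 @ unit cost 10 (adds 30)
shortest-cost path #2: 1→0→5→2 push 6 @ unit cost 15 (adds 90)
shortest-cost path #3: 1→0→5→3→2 push 9 @ unit cost 25 (adds 225)
shortest-cost path #4: 1→0→5→3→6→2 push 2 @ unit cost 29 (adds 58)
total cost = 403

Minimum cost for 20 units: 403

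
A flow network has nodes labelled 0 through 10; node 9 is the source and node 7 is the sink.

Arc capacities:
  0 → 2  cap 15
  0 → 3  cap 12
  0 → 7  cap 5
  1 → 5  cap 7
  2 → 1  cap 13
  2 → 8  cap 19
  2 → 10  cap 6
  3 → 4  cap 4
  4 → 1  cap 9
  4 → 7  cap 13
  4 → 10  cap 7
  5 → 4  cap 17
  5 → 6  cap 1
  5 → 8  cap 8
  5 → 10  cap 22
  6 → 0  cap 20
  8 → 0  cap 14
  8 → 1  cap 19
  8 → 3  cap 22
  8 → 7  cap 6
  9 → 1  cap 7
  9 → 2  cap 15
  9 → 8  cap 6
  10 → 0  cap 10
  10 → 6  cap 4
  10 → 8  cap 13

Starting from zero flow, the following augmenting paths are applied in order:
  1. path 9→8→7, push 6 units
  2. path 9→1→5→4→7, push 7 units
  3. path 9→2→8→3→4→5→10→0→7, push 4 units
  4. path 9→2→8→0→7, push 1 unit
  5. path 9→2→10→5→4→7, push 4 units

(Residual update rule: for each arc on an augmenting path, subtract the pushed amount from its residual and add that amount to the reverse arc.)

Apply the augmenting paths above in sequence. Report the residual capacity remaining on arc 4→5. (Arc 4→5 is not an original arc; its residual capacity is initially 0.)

after path 1 (9→8→7, push 6): res(4,5)=0
after path 2 (9→1→5→4→7, push 7): res(4,5)=7
after path 3 (9→2→8→3→4→5→10→0→7, push 4): res(4,5)=3
after path 4 (9→2→8→0→7, push 1): res(4,5)=3
after path 5 (9→2→10→5→4→7, push 4): res(4,5)=7

Residual capacity of (4,5): 7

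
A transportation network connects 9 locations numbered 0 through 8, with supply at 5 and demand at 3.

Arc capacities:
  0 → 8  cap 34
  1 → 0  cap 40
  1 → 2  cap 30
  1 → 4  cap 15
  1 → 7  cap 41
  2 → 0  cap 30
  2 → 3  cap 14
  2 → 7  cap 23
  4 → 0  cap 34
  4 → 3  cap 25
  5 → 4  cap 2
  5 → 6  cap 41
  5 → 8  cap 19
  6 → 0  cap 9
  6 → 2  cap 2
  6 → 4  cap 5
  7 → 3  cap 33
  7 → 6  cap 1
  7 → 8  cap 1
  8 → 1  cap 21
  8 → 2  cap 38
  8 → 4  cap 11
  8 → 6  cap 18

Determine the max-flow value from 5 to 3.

Maximum flow value: 37

augment #1: 5→4→3 bottleneck 2, total now 2
augment #2: 5→6→2→3 bottleneck 2, total now 4
augment #3: 5→6→4→3 bottleneck 5, total now 9
augment #4: 5→8→2→3 bottleneck 12, total now 21
augment #5: 5→8→4→3 bottleneck 7, total now 28
augment #6: 5→6→0→8→4→3 bottleneck 4, total now 32
augment #7: 5→6→0→8→1→4→3 bottleneck 5, total now 37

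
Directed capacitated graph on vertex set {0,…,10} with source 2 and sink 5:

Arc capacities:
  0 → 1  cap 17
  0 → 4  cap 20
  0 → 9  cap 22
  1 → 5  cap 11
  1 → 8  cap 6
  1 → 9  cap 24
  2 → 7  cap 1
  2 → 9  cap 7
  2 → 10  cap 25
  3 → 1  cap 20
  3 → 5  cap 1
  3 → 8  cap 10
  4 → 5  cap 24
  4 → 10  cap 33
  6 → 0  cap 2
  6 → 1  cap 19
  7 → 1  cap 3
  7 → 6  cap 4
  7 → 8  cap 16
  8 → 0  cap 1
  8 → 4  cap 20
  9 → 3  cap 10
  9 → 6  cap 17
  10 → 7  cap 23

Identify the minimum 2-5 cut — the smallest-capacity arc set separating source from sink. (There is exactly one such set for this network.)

Min-cut arcs: {(2,9), (7,1), (7,6), (7,8)} (total capacity 30)

augment #1: 2→7→1→5 push 1
augment #2: 2→9→3→5 push 1
augment #3: 2→9→3→1→5 push 6
augment #4: 2→10→7→1→5 push 2
augment #5: 2→10→7→6→1→5 push 2
augment #6: 2→10→7→8→4→5 push 16
augment #7: 2→10→7→6→0→4→5 push 2
max flow = 30; residual-reachable set from 2 gives S-side
cut edges (S→T): {(2,9), (7,1), (7,6), (7,8)} total cap 30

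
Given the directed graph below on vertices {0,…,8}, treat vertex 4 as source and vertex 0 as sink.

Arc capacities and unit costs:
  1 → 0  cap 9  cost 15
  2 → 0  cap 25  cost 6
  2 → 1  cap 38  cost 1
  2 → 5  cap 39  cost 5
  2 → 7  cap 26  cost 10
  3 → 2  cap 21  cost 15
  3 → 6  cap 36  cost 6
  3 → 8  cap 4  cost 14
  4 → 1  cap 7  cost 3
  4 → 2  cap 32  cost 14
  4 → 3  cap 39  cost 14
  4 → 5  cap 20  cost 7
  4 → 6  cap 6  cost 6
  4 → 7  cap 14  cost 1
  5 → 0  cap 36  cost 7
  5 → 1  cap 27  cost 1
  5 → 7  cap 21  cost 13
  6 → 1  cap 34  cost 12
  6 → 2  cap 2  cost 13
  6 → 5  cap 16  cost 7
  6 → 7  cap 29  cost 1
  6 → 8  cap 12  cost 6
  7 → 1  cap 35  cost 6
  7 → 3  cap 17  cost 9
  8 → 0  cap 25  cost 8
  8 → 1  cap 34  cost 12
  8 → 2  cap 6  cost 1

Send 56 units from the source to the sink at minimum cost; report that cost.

shortest-cost path #1: 4→5→0 push 20 @ unit cost 14 (adds 280)
shortest-cost path #2: 4→1→0 push 7 @ unit cost 18 (adds 126)
shortest-cost path #3: 4→6→8→2→0 push 6 @ unit cost 19 (adds 114)
shortest-cost path #4: 4→2→0 push 19 @ unit cost 20 (adds 380)
shortest-cost path #5: 4→2→8→0 push 4 @ unit cost 21 (adds 84)
total cost = 984

Minimum cost for 56 units: 984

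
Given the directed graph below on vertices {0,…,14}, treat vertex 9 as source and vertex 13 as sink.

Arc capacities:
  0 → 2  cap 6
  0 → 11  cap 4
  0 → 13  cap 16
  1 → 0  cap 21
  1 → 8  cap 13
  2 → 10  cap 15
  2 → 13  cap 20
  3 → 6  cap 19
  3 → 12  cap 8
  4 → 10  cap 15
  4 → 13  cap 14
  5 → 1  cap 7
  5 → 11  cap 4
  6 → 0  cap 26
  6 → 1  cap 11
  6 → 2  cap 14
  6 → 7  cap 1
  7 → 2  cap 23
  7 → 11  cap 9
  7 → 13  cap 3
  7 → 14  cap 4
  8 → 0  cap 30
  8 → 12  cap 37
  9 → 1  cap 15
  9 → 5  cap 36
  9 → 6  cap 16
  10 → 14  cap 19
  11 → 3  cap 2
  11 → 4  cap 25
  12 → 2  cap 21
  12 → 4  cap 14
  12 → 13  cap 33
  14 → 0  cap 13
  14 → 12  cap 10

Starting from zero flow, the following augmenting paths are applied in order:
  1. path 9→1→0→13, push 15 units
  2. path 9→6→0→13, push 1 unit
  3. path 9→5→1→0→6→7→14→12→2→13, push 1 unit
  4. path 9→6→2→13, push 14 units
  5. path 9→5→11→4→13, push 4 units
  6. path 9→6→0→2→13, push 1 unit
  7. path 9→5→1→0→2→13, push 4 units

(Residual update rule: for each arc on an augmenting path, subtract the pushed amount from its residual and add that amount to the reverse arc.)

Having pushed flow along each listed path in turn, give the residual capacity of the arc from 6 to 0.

Residual capacity of (6,0): 25

after path 1 (9→1→0→13, push 15): res(6,0)=26
after path 2 (9→6→0→13, push 1): res(6,0)=25
after path 3 (9→5→1→0→6→7→14→12→2→13, push 1): res(6,0)=26
after path 4 (9→6→2→13, push 14): res(6,0)=26
after path 5 (9→5→11→4→13, push 4): res(6,0)=26
after path 6 (9→6→0→2→13, push 1): res(6,0)=25
after path 7 (9→5→1→0→2→13, push 4): res(6,0)=25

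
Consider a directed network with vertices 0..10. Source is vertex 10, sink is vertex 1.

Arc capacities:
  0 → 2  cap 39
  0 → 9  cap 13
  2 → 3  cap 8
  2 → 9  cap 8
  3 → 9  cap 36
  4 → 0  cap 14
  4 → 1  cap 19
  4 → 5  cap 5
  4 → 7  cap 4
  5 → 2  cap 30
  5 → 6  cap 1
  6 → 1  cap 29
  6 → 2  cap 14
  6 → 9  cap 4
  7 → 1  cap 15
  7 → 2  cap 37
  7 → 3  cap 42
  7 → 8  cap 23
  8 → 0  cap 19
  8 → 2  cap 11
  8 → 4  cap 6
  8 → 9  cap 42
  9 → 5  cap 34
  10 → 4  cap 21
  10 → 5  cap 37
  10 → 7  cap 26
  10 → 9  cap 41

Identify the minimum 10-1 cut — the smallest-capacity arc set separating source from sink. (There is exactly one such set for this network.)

Min-cut arcs: {(4,1), (5,6), (7,1)} (total capacity 35)

augment #1: 10→4→1 push 19
augment #2: 10→7→1 push 15
augment #3: 10→5→6→1 push 1
max flow = 35; residual-reachable set from 10 gives S-side
cut edges (S→T): {(4,1), (5,6), (7,1)} total cap 35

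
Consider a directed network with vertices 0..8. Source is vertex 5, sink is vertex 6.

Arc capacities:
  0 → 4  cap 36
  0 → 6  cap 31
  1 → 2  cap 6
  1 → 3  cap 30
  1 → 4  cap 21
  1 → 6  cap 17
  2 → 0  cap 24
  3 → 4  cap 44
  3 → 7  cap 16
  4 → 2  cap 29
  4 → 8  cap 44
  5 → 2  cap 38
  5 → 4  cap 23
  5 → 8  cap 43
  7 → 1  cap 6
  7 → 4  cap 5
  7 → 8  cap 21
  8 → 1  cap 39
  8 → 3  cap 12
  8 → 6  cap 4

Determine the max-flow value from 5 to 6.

augment #1: 5→8→6 bottleneck 4, total now 4
augment #2: 5→2→0→6 bottleneck 24, total now 28
augment #3: 5→8→1→6 bottleneck 17, total now 45

Maximum flow value: 45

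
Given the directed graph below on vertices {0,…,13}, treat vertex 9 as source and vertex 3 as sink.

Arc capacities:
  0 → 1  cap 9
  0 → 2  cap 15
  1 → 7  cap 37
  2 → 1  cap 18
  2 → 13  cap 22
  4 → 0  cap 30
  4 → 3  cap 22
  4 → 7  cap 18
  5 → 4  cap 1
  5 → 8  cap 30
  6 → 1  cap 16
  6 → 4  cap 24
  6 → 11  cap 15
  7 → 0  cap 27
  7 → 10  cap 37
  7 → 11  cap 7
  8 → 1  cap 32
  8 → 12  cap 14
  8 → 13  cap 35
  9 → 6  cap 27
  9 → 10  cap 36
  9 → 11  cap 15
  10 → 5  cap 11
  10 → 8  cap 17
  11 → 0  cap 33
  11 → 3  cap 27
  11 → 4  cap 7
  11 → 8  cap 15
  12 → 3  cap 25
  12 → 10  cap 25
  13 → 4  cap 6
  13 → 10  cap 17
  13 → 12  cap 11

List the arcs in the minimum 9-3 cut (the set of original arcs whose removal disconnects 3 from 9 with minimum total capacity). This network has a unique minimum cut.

augment #1: 9→11→3 push 15
augment #2: 9→6→4→3 push 22
augment #3: 9→6→11→3 push 5
augment #4: 9→10→8→12→3 push 14
augment #5: 9→10→8→13→12→3 push 3
augment #6: 9→10→5→4→6→11→3 push 1
augment #7: 9→10→5→8→13→12→3 push 8
augment #8: 9→10→5→8→1→7→11→3 push 2
max flow = 70; residual-reachable set from 9 gives S-side
cut edges (S→T): {(9,6), (9,11), (10,5), (10,8)} total cap 70

Min-cut arcs: {(9,6), (9,11), (10,5), (10,8)} (total capacity 70)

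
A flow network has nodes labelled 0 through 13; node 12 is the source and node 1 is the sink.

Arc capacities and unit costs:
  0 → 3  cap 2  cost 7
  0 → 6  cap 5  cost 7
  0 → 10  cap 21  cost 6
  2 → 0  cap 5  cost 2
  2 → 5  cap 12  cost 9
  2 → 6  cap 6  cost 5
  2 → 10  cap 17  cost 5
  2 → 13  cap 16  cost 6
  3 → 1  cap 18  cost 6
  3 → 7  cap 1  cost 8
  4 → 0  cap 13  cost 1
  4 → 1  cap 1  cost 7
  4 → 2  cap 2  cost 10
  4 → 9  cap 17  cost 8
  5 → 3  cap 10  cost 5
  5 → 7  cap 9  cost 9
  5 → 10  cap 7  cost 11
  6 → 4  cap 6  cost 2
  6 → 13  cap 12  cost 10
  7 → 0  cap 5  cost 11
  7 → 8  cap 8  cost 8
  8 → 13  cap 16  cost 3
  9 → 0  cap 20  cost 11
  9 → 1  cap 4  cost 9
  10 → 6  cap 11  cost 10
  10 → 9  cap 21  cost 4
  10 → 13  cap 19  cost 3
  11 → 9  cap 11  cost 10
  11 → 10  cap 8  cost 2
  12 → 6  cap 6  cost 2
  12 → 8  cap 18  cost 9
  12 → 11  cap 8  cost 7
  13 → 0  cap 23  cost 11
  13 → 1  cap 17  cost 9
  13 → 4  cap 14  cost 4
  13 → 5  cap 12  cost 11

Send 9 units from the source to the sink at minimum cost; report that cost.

shortest-cost path #1: 12→6→4→1 push 1 @ unit cost 11 (adds 11)
shortest-cost path #2: 12→6→4→0→3→1 push 2 @ unit cost 18 (adds 36)
shortest-cost path #3: 12→6→13→1 push 3 @ unit cost 21 (adds 63)
shortest-cost path #4: 12→8→13→1 push 3 @ unit cost 21 (adds 63)
total cost = 173

Minimum cost for 9 units: 173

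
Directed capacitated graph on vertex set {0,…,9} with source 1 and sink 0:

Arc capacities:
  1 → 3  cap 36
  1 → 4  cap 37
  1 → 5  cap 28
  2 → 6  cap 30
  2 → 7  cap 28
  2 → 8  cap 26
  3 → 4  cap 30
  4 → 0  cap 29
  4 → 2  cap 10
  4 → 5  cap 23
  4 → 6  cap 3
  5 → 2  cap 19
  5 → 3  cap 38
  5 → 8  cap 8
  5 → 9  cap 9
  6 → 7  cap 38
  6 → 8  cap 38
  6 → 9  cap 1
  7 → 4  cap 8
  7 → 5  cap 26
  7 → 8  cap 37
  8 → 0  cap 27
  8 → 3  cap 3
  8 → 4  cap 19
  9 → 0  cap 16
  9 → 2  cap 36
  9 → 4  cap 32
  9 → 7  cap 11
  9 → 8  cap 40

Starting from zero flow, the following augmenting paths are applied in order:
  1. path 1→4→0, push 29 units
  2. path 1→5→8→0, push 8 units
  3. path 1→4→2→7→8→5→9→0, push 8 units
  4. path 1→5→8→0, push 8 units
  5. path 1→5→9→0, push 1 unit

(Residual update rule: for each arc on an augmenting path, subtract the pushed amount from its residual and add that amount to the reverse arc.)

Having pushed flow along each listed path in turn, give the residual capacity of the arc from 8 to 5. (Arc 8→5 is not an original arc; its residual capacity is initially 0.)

Residual capacity of (8,5): 8

after path 1 (1→4→0, push 29): res(8,5)=0
after path 2 (1→5→8→0, push 8): res(8,5)=8
after path 3 (1→4→2→7→8→5→9→0, push 8): res(8,5)=0
after path 4 (1→5→8→0, push 8): res(8,5)=8
after path 5 (1→5→9→0, push 1): res(8,5)=8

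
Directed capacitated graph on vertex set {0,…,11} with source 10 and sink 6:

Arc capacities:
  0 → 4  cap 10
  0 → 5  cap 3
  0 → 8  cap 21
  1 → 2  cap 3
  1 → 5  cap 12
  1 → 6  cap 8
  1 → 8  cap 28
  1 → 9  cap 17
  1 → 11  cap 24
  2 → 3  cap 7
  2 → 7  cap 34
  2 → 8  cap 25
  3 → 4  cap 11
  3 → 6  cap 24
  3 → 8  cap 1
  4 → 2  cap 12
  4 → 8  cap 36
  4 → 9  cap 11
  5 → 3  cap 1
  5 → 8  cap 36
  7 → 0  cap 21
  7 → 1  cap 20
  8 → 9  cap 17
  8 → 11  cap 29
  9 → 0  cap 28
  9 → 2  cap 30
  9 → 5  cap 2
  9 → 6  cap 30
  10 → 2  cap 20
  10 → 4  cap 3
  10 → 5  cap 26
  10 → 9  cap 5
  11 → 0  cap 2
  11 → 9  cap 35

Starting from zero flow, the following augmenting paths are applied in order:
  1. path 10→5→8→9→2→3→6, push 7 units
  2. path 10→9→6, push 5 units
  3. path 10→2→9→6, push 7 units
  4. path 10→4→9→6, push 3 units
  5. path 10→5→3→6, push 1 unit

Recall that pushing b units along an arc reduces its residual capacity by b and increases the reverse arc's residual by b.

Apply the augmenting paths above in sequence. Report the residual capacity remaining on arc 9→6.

after path 1 (10→5→8→9→2→3→6, push 7): res(9,6)=30
after path 2 (10→9→6, push 5): res(9,6)=25
after path 3 (10→2→9→6, push 7): res(9,6)=18
after path 4 (10→4→9→6, push 3): res(9,6)=15
after path 5 (10→5→3→6, push 1): res(9,6)=15

Residual capacity of (9,6): 15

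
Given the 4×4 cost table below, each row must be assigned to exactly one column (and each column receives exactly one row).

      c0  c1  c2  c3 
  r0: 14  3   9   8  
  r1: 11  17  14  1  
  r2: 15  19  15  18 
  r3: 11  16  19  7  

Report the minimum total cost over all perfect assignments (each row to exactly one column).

Minimum assignment cost: 30

optimal assignment: row0→col1 (cost 3), row1→col3 (cost 1), row2→col2 (cost 15), row3→col0 (cost 11)
total = 3 + 1 + 15 + 11 = 30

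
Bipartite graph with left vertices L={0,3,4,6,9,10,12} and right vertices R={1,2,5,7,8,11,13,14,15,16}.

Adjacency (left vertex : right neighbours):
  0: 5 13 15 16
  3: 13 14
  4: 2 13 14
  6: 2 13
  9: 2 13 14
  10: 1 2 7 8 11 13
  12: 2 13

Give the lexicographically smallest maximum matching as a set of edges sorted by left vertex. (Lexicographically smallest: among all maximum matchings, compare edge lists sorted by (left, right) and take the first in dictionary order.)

Lex-smallest maximum matching: {(0,5), (3,13), (4,2), (9,14), (10,1)}

|M| = 5 (so the lex-smallest maximum matching has 5 edges)
process left vertices in ascending order; for each, take the smallest-labelled available neighbour that still permits 5 edges overall, or leave it unmatched if none does
lex-smallest matching: {0-5, 3-13, 4-2, 9-14, 10-1}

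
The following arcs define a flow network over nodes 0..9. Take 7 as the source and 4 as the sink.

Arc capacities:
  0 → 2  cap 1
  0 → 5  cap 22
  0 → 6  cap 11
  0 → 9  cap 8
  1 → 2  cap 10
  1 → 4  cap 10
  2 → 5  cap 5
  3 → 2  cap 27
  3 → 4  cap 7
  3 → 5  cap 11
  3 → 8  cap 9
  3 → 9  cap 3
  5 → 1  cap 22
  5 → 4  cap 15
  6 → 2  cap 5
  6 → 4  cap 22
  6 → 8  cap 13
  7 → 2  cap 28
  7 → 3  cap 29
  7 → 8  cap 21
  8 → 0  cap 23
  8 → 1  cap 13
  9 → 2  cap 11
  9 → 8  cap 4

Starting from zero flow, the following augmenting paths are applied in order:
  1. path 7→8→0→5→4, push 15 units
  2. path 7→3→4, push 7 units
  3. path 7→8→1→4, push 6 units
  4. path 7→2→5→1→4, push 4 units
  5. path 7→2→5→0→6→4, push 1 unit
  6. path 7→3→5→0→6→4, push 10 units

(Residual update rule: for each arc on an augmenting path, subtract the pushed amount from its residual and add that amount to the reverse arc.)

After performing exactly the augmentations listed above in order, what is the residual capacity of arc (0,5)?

after path 1 (7→8→0→5→4, push 15): res(0,5)=7
after path 2 (7→3→4, push 7): res(0,5)=7
after path 3 (7→8→1→4, push 6): res(0,5)=7
after path 4 (7→2→5→1→4, push 4): res(0,5)=7
after path 5 (7→2→5→0→6→4, push 1): res(0,5)=8
after path 6 (7→3→5→0→6→4, push 10): res(0,5)=18

Residual capacity of (0,5): 18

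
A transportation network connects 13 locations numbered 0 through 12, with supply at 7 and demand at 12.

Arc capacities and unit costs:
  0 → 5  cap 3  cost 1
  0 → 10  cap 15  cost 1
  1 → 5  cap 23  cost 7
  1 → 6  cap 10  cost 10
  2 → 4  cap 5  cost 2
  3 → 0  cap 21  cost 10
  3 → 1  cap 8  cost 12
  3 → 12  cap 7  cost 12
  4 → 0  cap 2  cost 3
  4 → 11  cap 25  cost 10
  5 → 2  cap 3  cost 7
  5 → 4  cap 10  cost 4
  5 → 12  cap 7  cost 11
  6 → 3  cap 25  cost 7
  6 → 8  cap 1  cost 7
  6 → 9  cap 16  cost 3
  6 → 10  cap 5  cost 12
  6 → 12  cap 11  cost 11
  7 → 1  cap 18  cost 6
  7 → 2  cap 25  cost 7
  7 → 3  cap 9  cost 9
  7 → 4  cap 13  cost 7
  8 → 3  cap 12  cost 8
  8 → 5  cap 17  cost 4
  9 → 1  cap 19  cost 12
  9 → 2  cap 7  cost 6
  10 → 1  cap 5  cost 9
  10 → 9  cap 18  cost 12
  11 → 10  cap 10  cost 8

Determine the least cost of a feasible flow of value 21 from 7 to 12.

shortest-cost path #1: 7→3→12 push 7 @ unit cost 21 (adds 147)
shortest-cost path #2: 7→4→0→5→12 push 2 @ unit cost 22 (adds 44)
shortest-cost path #3: 7→1→5→12 push 5 @ unit cost 24 (adds 120)
shortest-cost path #4: 7→1→6→12 push 7 @ unit cost 27 (adds 189)
total cost = 500

Minimum cost for 21 units: 500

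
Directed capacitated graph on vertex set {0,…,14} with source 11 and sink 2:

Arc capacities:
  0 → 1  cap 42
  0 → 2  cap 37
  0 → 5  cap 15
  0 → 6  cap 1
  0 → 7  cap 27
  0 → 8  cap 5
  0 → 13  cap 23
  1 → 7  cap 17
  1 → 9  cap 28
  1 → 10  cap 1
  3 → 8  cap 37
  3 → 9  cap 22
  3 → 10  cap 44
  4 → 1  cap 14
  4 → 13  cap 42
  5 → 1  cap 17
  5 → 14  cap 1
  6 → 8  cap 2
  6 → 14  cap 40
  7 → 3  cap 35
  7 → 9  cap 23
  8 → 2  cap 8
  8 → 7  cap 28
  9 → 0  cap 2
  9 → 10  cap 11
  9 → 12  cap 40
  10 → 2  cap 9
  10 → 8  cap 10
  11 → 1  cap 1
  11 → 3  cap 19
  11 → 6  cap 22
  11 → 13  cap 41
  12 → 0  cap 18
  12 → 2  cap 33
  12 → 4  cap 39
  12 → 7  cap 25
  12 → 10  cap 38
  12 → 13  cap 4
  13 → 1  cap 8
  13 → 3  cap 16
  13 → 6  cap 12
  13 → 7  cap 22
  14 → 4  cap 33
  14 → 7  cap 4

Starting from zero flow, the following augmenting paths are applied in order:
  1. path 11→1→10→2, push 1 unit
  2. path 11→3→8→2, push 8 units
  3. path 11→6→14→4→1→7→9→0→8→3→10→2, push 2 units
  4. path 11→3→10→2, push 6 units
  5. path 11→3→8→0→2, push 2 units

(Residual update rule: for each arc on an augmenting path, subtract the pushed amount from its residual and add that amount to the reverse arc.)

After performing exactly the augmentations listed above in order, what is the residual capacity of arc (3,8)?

Residual capacity of (3,8): 29

after path 1 (11→1→10→2, push 1): res(3,8)=37
after path 2 (11→3→8→2, push 8): res(3,8)=29
after path 3 (11→6→14→4→1→7→9→0→8→3→10→2, push 2): res(3,8)=31
after path 4 (11→3→10→2, push 6): res(3,8)=31
after path 5 (11→3→8→0→2, push 2): res(3,8)=29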